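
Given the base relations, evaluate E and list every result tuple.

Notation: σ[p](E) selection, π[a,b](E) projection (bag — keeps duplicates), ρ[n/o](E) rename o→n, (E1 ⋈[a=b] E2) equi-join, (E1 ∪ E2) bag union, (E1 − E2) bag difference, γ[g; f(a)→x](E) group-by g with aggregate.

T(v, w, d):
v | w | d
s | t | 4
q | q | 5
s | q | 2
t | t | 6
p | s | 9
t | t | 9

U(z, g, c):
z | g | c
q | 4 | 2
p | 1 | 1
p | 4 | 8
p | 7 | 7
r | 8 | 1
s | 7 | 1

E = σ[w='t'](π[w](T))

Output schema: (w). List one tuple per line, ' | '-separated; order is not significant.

Stepwise |·|:
  T → 6
  π[w](T) → 6
  σ[w='t'](π[w](T)) → 3

== RESULT ==
w
t
t
t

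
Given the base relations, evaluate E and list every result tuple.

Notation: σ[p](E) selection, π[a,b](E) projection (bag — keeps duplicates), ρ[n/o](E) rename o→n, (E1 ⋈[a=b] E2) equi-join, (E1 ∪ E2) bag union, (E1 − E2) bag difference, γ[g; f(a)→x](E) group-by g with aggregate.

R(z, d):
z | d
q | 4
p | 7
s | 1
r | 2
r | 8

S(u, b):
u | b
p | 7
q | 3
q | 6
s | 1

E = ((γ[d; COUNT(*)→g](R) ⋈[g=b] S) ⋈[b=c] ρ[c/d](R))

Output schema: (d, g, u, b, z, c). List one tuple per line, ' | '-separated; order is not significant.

Stepwise |·|:
  R → 5
  γ[d; COUNT(*)→g](R) → 5
  S → 4
  (γ[d; COUNT(*)→g](R) ⋈[g=b] S) → 5
  R → 5
  ρ[c/d](R) → 5
  ((γ[d; COUNT(*)→g](R) ⋈[g=b] S) ⋈[b=c] ρ[c/d](R)) → 5

== RESULT ==
d | g | u | b | z | c
1 | 1 | s | 1 | s | 1
2 | 1 | s | 1 | s | 1
4 | 1 | s | 1 | s | 1
7 | 1 | s | 1 | s | 1
8 | 1 | s | 1 | s | 1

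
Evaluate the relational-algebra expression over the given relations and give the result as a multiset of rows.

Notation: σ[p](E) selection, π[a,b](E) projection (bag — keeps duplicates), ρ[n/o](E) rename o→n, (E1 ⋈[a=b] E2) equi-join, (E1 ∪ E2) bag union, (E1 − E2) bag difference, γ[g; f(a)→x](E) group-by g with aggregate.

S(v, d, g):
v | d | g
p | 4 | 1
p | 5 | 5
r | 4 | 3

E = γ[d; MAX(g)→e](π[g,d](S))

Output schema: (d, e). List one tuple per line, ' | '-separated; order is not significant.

Subexpression sizes:
  S → 3
  π[g,d](S) → 3
  γ[d; MAX(g)→e](π[g,d](S)) → 2

== RESULT ==
d | e
4 | 3
5 | 5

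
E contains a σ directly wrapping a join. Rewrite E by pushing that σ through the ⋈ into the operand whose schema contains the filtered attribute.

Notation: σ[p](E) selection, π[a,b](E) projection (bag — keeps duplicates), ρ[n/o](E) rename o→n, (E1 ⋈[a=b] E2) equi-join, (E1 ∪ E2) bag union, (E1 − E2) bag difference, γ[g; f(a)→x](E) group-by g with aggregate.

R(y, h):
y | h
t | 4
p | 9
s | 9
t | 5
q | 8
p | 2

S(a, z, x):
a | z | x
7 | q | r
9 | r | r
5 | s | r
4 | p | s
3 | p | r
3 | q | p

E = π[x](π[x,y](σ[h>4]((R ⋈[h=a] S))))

σ filters on h, owned by the left side.
E' = π[x](π[x,y]((σ[h>4](R) ⋈[h=a] S)))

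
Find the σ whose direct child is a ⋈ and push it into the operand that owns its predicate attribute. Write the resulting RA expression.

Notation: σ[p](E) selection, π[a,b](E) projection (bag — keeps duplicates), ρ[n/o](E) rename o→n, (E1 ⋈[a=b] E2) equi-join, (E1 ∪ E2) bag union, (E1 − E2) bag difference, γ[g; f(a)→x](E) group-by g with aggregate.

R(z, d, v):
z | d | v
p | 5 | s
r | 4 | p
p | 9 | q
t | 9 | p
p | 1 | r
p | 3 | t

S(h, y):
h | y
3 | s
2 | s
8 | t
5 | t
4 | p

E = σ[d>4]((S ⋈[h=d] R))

σ filters on d, owned by the right side.
E' = (S ⋈[h=d] σ[d>4](R))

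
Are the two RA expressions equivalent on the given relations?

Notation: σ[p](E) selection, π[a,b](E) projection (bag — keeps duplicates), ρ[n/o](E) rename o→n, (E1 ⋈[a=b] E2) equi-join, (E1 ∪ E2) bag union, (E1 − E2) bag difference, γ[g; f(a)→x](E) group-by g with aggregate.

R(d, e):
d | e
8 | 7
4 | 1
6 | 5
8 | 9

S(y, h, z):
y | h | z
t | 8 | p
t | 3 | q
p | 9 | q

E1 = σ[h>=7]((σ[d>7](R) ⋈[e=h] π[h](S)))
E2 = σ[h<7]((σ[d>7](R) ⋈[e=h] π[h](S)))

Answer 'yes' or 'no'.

E1 per-node cardinality:
  R → 4
  σ[d>7](R) → 2
  S → 3
  π[h](S) → 3
  (σ[d>7](R) ⋈[e=h] π[h](S)) → 1
  σ[h>=7]((σ[d>7](R) ⋈[e=h] π[h](S))) → 1
E2 per-node cardinality:
  R → 4
  σ[d>7](R) → 2
  S → 3
  π[h](S) → 3
  (σ[d>7](R) ⋈[e=h] π[h](S)) → 1
  σ[h<7]((σ[d>7](R) ⋈[e=h] π[h](S))) → 0

E1 result:
d | e | h
8 | 9 | 9
E2 result:
d | e | h
(0 rows)
Witness: (8, 9, 9) appears 1× in E1 but 0× in E2.

no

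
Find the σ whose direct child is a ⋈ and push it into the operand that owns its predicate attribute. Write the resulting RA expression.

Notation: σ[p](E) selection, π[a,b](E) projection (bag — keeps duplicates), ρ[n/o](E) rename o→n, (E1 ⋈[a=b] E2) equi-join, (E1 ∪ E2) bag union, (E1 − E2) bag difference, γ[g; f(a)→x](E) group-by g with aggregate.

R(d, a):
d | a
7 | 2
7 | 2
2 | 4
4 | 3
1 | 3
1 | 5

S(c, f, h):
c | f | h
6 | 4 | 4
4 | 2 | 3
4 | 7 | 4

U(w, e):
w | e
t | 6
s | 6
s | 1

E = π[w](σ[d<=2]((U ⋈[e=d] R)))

σ filters on d, owned by the right side.
E' = π[w]((U ⋈[e=d] σ[d<=2](R)))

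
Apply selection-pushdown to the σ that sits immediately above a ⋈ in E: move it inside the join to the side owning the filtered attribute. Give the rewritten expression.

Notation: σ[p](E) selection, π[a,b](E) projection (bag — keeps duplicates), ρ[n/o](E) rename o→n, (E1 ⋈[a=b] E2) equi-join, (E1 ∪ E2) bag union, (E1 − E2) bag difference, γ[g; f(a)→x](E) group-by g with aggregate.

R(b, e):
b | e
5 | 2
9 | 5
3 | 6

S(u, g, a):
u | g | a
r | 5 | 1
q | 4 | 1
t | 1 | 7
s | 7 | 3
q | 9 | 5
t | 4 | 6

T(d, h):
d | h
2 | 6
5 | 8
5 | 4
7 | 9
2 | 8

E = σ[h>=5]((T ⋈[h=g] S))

σ filters on h, owned by the left side.
E' = (σ[h>=5](T) ⋈[h=g] S)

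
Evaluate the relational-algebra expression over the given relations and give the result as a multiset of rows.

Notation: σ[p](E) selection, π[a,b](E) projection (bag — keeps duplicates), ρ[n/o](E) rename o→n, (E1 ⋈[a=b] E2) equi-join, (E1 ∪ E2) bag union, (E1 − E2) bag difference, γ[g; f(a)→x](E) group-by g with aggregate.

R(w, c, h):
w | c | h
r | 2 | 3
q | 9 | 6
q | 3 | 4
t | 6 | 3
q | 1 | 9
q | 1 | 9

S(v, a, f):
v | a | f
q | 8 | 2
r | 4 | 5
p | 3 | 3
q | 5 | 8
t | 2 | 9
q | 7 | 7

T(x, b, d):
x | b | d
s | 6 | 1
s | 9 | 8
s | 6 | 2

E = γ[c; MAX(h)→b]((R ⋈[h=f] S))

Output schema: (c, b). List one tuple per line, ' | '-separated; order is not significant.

Per-node cardinality:
  R → 6
  S → 6
  (R ⋈[h=f] S) → 4
  γ[c; MAX(h)→b]((R ⋈[h=f] S)) → 3

== RESULT ==
c | b
1 | 9
2 | 3
6 | 3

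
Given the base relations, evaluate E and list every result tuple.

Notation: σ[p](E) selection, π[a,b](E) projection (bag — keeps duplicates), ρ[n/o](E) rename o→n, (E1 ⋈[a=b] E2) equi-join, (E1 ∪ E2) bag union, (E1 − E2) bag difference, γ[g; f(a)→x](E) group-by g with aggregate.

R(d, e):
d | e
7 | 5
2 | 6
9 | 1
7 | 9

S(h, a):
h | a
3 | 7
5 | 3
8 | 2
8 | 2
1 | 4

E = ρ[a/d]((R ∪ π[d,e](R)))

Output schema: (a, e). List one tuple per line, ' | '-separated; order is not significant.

Row counts bottom-up:
  R → 4
  R → 4
  π[d,e](R) → 4
  (R ∪ π[d,e](R)) → 8
  ρ[a/d]((R ∪ π[d,e](R))) → 8

== RESULT ==
a | e
2 | 6
2 | 6
7 | 5
7 | 5
7 | 9
7 | 9
9 | 1
9 | 1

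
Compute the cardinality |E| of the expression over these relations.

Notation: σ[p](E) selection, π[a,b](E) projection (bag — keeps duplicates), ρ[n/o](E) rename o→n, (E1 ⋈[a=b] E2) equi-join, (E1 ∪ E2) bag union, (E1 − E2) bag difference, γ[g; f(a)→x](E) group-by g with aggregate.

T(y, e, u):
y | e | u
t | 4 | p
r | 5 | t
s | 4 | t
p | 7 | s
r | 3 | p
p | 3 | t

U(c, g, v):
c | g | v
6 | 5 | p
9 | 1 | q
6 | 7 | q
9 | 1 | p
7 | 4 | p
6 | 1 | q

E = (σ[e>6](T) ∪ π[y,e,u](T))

Row counts bottom-up:
  T → 6
  σ[e>6](T) → 1
  T → 6
  π[y,e,u](T) → 6
  (σ[e>6](T) ∪ π[y,e,u](T)) → 7

|E| = 7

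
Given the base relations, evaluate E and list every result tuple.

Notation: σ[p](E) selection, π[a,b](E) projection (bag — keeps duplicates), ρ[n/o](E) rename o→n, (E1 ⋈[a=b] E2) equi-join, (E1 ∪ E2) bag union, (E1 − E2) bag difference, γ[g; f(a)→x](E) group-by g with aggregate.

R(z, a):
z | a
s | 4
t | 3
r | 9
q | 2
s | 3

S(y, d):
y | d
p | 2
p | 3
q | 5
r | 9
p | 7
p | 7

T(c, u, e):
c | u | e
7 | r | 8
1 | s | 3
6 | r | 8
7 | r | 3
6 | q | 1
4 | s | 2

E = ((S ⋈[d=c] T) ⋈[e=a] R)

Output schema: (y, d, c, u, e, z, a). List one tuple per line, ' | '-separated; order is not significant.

Stepwise |·|:
  S → 6
  T → 6
  (S ⋈[d=c] T) → 4
  R → 5
  ((S ⋈[d=c] T) ⋈[e=a] R) → 4

== RESULT ==
y | d | c | u | e | z | a
p | 7 | 7 | r | 3 | s | 3
p | 7 | 7 | r | 3 | s | 3
p | 7 | 7 | r | 3 | t | 3
p | 7 | 7 | r | 3 | t | 3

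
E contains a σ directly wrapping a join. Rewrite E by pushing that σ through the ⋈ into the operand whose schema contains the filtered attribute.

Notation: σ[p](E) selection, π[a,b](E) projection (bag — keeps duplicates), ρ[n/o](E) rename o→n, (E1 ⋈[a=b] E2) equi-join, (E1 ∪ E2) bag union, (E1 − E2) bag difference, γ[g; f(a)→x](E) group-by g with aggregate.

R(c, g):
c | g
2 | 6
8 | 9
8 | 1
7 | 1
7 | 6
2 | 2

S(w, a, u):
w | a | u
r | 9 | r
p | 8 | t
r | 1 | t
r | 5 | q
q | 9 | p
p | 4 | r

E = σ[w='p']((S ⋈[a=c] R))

σ filters on w, owned by the left side.
E' = (σ[w='p'](S) ⋈[a=c] R)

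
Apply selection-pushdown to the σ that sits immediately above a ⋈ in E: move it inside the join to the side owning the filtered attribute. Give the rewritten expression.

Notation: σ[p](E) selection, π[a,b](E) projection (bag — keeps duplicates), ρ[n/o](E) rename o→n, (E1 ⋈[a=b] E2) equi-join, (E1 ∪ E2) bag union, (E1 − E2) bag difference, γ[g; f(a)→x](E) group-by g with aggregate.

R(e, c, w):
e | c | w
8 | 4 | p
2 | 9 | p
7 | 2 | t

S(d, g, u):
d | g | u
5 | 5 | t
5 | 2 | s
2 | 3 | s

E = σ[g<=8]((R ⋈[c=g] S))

σ filters on g, owned by the right side.
E' = (R ⋈[c=g] σ[g<=8](S))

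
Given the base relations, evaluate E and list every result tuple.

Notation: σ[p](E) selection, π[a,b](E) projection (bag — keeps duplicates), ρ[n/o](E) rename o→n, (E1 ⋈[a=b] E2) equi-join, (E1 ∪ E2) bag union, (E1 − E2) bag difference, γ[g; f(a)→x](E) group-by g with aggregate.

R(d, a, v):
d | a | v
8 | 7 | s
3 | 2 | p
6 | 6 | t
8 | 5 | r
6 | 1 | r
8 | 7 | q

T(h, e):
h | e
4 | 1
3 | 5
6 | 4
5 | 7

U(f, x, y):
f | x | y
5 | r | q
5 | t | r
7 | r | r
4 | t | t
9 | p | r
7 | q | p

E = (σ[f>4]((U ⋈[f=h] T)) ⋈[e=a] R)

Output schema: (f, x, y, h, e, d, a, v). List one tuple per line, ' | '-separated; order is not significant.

Subexpression sizes:
  U → 6
  T → 4
  (U ⋈[f=h] T) → 3
  σ[f>4]((U ⋈[f=h] T)) → 2
  R → 6
  (σ[f>4]((U ⋈[f=h] T)) ⋈[e=a] R) → 4

== RESULT ==
f | x | y | h | e | d | a | v
5 | r | q | 5 | 7 | 8 | 7 | q
5 | r | q | 5 | 7 | 8 | 7 | s
5 | t | r | 5 | 7 | 8 | 7 | q
5 | t | r | 5 | 7 | 8 | 7 | s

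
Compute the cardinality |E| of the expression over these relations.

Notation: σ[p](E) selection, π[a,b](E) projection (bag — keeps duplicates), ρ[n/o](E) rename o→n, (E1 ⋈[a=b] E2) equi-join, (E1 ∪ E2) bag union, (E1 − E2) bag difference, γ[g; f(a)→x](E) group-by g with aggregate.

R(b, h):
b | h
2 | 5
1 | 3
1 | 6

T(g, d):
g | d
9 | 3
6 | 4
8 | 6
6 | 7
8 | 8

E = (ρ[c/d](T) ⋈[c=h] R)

Row counts bottom-up:
  T → 5
  ρ[c/d](T) → 5
  R → 3
  (ρ[c/d](T) ⋈[c=h] R) → 2

|E| = 2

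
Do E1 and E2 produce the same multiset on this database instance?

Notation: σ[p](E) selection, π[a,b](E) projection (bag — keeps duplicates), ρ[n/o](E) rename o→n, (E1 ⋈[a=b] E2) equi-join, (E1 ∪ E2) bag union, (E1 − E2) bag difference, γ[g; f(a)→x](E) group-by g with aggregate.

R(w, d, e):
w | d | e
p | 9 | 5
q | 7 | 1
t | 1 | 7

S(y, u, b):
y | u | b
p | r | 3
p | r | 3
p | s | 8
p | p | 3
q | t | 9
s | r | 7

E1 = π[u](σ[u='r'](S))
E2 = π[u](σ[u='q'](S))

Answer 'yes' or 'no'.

E1 per-node cardinality:
  S → 6
  σ[u='r'](S) → 3
  π[u](σ[u='r'](S)) → 3
E2 per-node cardinality:
  S → 6
  σ[u='q'](S) → 0
  π[u](σ[u='q'](S)) → 0

E1 result:
u
r
r
r
E2 result:
u
(0 rows)
Witness: ('r',) appears 3× in E1 but 0× in E2.

no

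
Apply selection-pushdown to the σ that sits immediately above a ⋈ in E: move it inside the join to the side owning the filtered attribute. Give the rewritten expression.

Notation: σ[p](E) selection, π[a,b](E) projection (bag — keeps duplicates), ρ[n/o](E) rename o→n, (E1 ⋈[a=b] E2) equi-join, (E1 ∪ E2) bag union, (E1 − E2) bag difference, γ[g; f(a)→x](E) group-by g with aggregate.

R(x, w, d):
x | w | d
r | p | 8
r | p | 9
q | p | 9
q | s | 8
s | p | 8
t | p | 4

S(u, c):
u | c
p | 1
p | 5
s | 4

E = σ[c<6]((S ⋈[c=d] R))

σ filters on c, owned by the left side.
E' = (σ[c<6](S) ⋈[c=d] R)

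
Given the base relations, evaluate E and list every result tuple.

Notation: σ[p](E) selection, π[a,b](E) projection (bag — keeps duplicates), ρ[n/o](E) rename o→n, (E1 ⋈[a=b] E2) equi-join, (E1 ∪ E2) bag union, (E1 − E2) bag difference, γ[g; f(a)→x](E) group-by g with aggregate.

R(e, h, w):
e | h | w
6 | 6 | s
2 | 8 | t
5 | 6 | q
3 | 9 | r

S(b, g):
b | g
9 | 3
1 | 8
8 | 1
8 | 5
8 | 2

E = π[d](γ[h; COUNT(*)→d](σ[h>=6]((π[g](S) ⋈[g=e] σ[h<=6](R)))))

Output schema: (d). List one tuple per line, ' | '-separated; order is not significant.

Subexpression sizes:
  S → 5
  π[g](S) → 5
  R → 4
  σ[h<=6](R) → 2
  (π[g](S) ⋈[g=e] σ[h<=6](R)) → 1
  σ[h>=6]((π[g](S) ⋈[g=e] σ[h<=6](R))) → 1
  γ[h; COUNT(*)→d](σ[h>=6]((π[g](S) ⋈[g=e] σ[h<=6](R)))) → 1
  π[d](γ[h; COUNT(*)→d](σ[h>=6]((π[g](S) ⋈[g=e] σ[h<=6](R))))) → 1

== RESULT ==
d
1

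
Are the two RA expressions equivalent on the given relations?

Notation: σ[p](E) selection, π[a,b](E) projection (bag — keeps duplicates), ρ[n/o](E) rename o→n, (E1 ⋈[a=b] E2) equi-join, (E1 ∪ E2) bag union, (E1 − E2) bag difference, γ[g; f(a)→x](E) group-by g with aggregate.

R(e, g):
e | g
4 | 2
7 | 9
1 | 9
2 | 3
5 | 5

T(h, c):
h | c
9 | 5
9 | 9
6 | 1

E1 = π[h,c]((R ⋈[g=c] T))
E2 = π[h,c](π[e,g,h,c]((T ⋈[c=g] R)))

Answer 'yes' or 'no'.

E1 per-node cardinality:
  R → 5
  T → 3
  (R ⋈[g=c] T) → 3
  π[h,c]((R ⋈[g=c] T)) → 3
E2 per-node cardinality:
  T → 3
  R → 5
  (T ⋈[c=g] R) → 3
  π[e,g,h,c]((T ⋈[c=g] R)) → 3
  π[h,c](π[e,g,h,c]((T ⋈[c=g] R))) → 3

E1 and E2 produce the same multiset:
h | c
9 | 5
9 | 9
9 | 9

yes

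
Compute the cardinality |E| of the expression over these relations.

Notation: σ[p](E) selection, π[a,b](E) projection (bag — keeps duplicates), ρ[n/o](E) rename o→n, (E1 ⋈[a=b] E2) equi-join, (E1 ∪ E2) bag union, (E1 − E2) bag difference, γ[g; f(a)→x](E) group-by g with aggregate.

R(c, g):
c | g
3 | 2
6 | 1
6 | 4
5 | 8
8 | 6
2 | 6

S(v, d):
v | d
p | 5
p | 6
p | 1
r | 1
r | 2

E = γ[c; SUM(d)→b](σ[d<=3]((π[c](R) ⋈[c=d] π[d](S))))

Subexpression sizes:
  R → 6
  π[c](R) → 6
  S → 5
  π[d](S) → 5
  (π[c](R) ⋈[c=d] π[d](S)) → 4
  σ[d<=3]((π[c](R) ⋈[c=d] π[d](S))) → 1
  γ[c; SUM(d)→b](σ[d<=3]((π[c](R) ⋈[c=d] π[d](S)))) → 1

|E| = 1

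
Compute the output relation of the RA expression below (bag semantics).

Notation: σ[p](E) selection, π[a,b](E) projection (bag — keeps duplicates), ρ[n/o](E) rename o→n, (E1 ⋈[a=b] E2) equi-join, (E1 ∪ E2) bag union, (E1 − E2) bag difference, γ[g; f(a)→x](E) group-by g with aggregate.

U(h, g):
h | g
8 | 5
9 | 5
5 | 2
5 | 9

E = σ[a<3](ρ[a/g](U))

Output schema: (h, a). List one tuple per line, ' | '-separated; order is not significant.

Subexpression sizes:
  U → 4
  ρ[a/g](U) → 4
  σ[a<3](ρ[a/g](U)) → 1

== RESULT ==
h | a
5 | 2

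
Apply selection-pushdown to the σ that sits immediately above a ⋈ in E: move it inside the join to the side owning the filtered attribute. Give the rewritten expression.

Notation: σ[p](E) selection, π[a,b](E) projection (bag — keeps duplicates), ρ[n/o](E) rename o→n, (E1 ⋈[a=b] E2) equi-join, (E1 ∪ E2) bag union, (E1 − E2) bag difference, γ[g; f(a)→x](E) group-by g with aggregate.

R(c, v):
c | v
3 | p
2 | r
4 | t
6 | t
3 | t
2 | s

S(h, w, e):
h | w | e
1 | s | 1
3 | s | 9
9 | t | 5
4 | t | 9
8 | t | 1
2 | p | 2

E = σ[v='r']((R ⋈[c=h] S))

σ filters on v, owned by the left side.
E' = (σ[v='r'](R) ⋈[c=h] S)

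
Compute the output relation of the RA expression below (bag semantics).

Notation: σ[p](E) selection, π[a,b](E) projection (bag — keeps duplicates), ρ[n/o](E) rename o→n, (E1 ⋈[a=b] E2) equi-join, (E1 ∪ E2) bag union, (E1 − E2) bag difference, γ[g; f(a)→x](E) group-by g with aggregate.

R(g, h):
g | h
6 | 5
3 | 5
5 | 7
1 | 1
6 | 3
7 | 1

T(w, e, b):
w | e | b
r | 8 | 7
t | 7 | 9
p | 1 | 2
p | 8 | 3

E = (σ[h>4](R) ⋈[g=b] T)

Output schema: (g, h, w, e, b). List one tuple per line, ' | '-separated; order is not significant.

Per-node cardinality:
  R → 6
  σ[h>4](R) → 3
  T → 4
  (σ[h>4](R) ⋈[g=b] T) → 1

== RESULT ==
g | h | w | e | b
3 | 5 | p | 8 | 3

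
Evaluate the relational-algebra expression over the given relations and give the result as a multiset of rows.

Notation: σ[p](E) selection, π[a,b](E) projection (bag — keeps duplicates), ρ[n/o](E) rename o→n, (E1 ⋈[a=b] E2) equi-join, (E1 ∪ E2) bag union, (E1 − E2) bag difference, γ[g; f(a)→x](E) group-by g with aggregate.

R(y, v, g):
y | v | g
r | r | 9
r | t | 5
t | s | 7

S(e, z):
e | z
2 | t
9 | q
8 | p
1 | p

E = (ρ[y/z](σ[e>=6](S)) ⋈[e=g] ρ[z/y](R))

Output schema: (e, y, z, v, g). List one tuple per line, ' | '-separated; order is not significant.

Stepwise |·|:
  S → 4
  σ[e>=6](S) → 2
  ρ[y/z](σ[e>=6](S)) → 2
  R → 3
  ρ[z/y](R) → 3
  (ρ[y/z](σ[e>=6](S)) ⋈[e=g] ρ[z/y](R)) → 1

== RESULT ==
e | y | z | v | g
9 | q | r | r | 9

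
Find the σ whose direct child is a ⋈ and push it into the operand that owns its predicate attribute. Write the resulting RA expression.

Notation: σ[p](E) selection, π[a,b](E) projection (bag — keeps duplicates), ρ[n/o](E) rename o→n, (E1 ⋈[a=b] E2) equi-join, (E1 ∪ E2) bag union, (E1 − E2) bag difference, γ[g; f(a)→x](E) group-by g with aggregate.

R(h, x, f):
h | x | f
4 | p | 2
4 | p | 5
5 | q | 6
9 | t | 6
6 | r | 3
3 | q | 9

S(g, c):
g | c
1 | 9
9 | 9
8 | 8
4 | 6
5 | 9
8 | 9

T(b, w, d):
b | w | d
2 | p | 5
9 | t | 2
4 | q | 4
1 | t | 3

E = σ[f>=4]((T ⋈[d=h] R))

σ filters on f, owned by the right side.
E' = (T ⋈[d=h] σ[f>=4](R))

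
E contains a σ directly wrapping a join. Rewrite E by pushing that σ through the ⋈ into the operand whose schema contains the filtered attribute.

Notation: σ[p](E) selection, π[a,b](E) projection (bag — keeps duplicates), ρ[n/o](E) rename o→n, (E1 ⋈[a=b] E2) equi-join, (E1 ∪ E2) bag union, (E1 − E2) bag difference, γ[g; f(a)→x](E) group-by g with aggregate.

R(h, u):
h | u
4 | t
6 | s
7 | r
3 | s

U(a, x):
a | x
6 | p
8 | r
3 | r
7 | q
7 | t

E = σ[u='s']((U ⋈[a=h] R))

σ filters on u, owned by the right side.
E' = (U ⋈[a=h] σ[u='s'](R))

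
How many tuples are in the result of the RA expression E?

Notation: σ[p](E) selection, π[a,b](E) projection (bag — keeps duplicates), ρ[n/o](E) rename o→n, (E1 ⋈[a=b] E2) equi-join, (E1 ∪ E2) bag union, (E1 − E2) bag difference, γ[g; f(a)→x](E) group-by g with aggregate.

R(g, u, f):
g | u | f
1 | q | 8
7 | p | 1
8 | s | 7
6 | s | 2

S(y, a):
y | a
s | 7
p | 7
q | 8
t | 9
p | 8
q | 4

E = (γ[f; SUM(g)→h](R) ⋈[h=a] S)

Subexpression sizes:
  R → 4
  γ[f; SUM(g)→h](R) → 4
  S → 6
  (γ[f; SUM(g)→h](R) ⋈[h=a] S) → 4

|E| = 4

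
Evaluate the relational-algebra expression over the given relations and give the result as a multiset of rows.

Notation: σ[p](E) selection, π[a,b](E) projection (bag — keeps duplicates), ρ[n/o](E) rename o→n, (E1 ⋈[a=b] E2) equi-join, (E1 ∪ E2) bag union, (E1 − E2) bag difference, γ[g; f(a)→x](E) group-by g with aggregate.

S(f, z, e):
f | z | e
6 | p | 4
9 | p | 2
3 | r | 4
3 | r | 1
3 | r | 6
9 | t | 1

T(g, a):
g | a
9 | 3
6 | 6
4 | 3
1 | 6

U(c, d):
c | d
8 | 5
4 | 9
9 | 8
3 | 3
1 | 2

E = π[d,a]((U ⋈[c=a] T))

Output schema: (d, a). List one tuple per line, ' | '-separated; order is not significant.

Subexpression sizes:
  U → 5
  T → 4
  (U ⋈[c=a] T) → 2
  π[d,a]((U ⋈[c=a] T)) → 2

== RESULT ==
d | a
3 | 3
3 | 3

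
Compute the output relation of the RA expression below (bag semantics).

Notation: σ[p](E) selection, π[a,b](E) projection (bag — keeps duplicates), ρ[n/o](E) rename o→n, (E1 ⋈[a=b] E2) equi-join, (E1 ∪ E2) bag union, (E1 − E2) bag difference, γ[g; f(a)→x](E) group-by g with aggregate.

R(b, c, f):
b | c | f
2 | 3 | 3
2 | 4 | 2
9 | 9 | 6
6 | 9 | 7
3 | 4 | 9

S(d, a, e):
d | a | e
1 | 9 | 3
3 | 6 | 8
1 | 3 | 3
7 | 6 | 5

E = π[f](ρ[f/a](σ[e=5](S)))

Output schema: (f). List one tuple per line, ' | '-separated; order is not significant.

Row counts bottom-up:
  S → 4
  σ[e=5](S) → 1
  ρ[f/a](σ[e=5](S)) → 1
  π[f](ρ[f/a](σ[e=5](S))) → 1

== RESULT ==
f
6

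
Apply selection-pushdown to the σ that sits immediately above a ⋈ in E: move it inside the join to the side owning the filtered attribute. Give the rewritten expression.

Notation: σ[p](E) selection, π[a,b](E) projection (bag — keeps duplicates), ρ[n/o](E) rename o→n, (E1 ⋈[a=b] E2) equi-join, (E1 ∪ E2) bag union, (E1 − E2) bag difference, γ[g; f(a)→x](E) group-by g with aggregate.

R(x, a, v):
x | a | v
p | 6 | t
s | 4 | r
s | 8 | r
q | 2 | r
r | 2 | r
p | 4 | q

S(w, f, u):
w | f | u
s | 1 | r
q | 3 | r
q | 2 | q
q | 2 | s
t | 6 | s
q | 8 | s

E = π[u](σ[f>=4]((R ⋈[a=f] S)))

σ filters on f, owned by the right side.
E' = π[u]((R ⋈[a=f] σ[f>=4](S)))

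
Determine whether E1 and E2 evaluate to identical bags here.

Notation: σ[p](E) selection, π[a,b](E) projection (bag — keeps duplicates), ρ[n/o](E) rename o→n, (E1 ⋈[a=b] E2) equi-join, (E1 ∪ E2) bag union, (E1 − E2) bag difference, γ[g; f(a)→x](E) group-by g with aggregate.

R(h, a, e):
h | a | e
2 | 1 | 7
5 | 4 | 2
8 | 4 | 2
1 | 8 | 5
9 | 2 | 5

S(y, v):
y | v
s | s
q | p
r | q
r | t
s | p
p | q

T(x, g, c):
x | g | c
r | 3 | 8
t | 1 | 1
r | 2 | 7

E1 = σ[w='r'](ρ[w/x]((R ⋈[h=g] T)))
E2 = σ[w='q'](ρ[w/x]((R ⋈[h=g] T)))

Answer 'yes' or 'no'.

E1 subexpression sizes:
  R → 5
  T → 3
  (R ⋈[h=g] T) → 2
  ρ[w/x]((R ⋈[h=g] T)) → 2
  σ[w='r'](ρ[w/x]((R ⋈[h=g] T))) → 1
E2 subexpression sizes:
  R → 5
  T → 3
  (R ⋈[h=g] T) → 2
  ρ[w/x]((R ⋈[h=g] T)) → 2
  σ[w='q'](ρ[w/x]((R ⋈[h=g] T))) → 0

E1 result:
h | a | e | w | g | c
2 | 1 | 7 | r | 2 | 7
E2 result:
h | a | e | w | g | c
(0 rows)
Witness: (2, 1, 7, 'r', 2, 7) appears 1× in E1 but 0× in E2.

no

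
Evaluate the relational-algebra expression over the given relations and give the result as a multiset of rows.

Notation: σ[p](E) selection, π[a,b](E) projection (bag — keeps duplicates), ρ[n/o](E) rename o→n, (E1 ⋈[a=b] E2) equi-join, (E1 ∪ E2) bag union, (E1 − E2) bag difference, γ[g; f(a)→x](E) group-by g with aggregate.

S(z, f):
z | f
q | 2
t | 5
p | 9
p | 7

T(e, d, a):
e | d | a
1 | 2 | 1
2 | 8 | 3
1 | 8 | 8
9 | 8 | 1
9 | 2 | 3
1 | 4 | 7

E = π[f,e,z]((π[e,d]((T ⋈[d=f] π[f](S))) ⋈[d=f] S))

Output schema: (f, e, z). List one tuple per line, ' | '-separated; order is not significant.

Subexpression sizes:
  T → 6
  S → 4
  π[f](S) → 4
  (T ⋈[d=f] π[f](S)) → 2
  π[e,d]((T ⋈[d=f] π[f](S))) → 2
  S → 4
  (π[e,d]((T ⋈[d=f] π[f](S))) ⋈[d=f] S) → 2
  π[f,e,z]((π[e,d]((T ⋈[d=f] π[f](S))) ⋈[d=f] S)) → 2

== RESULT ==
f | e | z
2 | 1 | q
2 | 9 | q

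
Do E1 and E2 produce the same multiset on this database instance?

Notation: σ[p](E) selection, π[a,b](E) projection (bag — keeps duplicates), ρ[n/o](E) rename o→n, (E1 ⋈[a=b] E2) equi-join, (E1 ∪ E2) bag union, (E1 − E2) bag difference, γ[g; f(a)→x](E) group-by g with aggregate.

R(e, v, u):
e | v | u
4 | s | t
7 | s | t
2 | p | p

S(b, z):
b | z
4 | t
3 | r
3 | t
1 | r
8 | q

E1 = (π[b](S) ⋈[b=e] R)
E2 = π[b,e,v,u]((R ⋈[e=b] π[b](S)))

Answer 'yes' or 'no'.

E1 stepwise |·|:
  S → 5
  π[b](S) → 5
  R → 3
  (π[b](S) ⋈[b=e] R) → 1
E2 stepwise |·|:
  R → 3
  S → 5
  π[b](S) → 5
  (R ⋈[e=b] π[b](S)) → 1
  π[b,e,v,u]((R ⋈[e=b] π[b](S))) → 1

E1 and E2 produce the same multiset:
b | e | v | u
4 | 4 | s | t

yes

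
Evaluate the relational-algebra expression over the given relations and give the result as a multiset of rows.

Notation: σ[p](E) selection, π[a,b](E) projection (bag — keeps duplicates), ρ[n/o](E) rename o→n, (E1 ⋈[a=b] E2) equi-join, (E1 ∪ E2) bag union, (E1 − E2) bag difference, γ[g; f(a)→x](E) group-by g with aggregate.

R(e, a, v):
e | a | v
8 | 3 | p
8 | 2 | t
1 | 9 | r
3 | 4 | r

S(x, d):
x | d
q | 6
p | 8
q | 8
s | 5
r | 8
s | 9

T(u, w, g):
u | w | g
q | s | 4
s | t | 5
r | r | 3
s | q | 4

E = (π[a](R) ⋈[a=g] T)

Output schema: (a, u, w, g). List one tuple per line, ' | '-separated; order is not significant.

Row counts bottom-up:
  R → 4
  π[a](R) → 4
  T → 4
  (π[a](R) ⋈[a=g] T) → 3

== RESULT ==
a | u | w | g
3 | r | r | 3
4 | q | s | 4
4 | s | q | 4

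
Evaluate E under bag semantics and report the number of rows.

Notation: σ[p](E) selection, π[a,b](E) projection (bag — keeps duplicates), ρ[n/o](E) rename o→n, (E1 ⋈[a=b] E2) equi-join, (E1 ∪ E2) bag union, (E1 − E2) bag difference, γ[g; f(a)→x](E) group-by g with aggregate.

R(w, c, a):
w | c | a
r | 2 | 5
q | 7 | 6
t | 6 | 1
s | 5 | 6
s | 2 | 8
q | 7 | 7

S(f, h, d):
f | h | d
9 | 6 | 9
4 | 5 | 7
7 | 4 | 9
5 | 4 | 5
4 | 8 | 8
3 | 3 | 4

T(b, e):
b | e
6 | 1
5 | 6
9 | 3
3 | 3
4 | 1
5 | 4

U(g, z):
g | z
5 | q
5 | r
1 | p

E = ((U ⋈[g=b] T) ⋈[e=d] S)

Subexpression sizes:
  U → 3
  T → 6
  (U ⋈[g=b] T) → 4
  S → 6
  ((U ⋈[g=b] T) ⋈[e=d] S) → 2

|E| = 2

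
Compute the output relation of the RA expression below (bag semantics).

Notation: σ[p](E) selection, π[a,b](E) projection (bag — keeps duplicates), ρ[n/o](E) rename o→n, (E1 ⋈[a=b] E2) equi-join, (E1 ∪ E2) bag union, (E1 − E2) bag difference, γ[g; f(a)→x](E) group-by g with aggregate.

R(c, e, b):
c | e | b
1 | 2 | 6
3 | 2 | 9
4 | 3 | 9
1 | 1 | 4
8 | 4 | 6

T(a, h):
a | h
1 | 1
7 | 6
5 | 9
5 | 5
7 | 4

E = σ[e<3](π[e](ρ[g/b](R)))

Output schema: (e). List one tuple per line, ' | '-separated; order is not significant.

Stepwise |·|:
  R → 5
  ρ[g/b](R) → 5
  π[e](ρ[g/b](R)) → 5
  σ[e<3](π[e](ρ[g/b](R))) → 3

== RESULT ==
e
1
2
2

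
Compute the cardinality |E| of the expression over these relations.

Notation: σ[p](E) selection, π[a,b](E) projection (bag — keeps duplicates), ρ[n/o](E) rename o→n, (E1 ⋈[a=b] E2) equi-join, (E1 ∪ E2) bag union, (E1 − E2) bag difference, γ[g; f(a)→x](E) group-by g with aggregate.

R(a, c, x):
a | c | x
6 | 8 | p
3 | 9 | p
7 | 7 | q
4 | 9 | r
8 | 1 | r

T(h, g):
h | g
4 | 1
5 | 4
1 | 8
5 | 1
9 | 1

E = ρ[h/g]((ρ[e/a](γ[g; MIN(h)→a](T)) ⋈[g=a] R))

Stepwise |·|:
  T → 5
  γ[g; MIN(h)→a](T) → 3
  ρ[e/a](γ[g; MIN(h)→a](T)) → 3
  R → 5
  (ρ[e/a](γ[g; MIN(h)→a](T)) ⋈[g=a] R) → 2
  ρ[h/g]((ρ[e/a](γ[g; MIN(h)→a](T)) ⋈[g=a] R)) → 2

|E| = 2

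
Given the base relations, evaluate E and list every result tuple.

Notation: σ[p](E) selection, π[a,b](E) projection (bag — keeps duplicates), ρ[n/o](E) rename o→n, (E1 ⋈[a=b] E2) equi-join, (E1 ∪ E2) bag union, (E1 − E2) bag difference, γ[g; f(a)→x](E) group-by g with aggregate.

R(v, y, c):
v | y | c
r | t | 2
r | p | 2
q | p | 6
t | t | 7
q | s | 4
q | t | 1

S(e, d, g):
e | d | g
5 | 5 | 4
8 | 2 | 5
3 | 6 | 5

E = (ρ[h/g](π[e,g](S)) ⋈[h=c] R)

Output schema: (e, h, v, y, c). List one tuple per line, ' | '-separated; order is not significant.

Subexpression sizes:
  S → 3
  π[e,g](S) → 3
  ρ[h/g](π[e,g](S)) → 3
  R → 6
  (ρ[h/g](π[e,g](S)) ⋈[h=c] R) → 1

== RESULT ==
e | h | v | y | c
5 | 4 | q | s | 4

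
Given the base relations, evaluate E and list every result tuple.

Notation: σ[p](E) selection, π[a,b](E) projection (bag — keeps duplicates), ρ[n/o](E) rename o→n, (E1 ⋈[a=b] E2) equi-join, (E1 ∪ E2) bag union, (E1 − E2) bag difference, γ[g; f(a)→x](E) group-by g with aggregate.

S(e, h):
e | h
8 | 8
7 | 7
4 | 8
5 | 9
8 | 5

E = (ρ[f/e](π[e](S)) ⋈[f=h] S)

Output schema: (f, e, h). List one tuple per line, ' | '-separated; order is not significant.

Subexpression sizes:
  S → 5
  π[e](S) → 5
  ρ[f/e](π[e](S)) → 5
  S → 5
  (ρ[f/e](π[e](S)) ⋈[f=h] S) → 6

== RESULT ==
f | e | h
5 | 8 | 5
7 | 7 | 7
8 | 4 | 8
8 | 4 | 8
8 | 8 | 8
8 | 8 | 8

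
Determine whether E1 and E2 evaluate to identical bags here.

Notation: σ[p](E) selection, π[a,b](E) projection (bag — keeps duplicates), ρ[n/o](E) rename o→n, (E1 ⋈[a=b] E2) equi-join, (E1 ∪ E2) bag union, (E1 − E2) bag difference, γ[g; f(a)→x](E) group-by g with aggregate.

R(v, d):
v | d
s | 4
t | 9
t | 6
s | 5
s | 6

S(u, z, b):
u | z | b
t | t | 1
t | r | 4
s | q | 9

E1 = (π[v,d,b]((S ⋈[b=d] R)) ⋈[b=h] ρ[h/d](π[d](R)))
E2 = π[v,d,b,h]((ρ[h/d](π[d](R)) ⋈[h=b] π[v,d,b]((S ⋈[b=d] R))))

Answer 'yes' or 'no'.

E1 row counts bottom-up:
  S → 3
  R → 5
  (S ⋈[b=d] R) → 2
  π[v,d,b]((S ⋈[b=d] R)) → 2
  R → 5
  π[d](R) → 5
  ρ[h/d](π[d](R)) → 5
  (π[v,d,b]((S ⋈[b=d] R)) ⋈[b=h] ρ[h/d](π[d](R))) → 2
E2 row counts bottom-up:
  R → 5
  π[d](R) → 5
  ρ[h/d](π[d](R)) → 5
  S → 3
  R → 5
  (S ⋈[b=d] R) → 2
  π[v,d,b]((S ⋈[b=d] R)) → 2
  (ρ[h/d](π[d](R)) ⋈[h=b] π[v,d,b]((S ⋈[b=d] R))) → 2
  π[v,d,b,h]((ρ[h/d](π[d](R)) ⋈[h=b] π[v,d,b]((S ⋈[b=d] R)))) → 2

E1 and E2 produce the same multiset:
v | d | b | h
s | 4 | 4 | 4
t | 9 | 9 | 9

yes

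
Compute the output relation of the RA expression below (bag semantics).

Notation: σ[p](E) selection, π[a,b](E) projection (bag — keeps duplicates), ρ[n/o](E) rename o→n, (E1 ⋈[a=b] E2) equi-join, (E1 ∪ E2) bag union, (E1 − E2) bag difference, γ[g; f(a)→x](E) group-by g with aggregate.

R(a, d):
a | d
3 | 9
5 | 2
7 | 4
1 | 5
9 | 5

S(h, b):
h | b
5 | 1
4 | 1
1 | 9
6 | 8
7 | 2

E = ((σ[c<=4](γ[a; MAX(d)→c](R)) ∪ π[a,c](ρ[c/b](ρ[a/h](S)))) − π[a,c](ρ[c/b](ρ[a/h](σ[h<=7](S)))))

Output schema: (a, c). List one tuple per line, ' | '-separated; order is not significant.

Stepwise |·|:
  R → 5
  γ[a; MAX(d)→c](R) → 5
  σ[c<=4](γ[a; MAX(d)→c](R)) → 2
  S → 5
  ρ[a/h](S) → 5
  ρ[c/b](ρ[a/h](S)) → 5
  π[a,c](ρ[c/b](ρ[a/h](S))) → 5
  (σ[c<=4](γ[a; MAX(d)→c](R)) ∪ π[a,c](ρ[c/b](ρ[a/h](S)))) → 7
  S → 5
  σ[h<=7](S) → 5
  ρ[a/h](σ[h<=7](S)) → 5
  ρ[c/b](ρ[a/h](σ[h<=7](S))) → 5
  π[a,c](ρ[c/b](ρ[a/h](σ[h<=7](S)))) → 5
  ((σ[c<=4](γ[a; MAX(d)→c](R)) ∪ π[a,c](ρ[c/b](ρ[a/h](S)))) − π[a,c](ρ[c/b](ρ[a/h](σ[h<=7](S))))) → 2

== RESULT ==
a | c
5 | 2
7 | 4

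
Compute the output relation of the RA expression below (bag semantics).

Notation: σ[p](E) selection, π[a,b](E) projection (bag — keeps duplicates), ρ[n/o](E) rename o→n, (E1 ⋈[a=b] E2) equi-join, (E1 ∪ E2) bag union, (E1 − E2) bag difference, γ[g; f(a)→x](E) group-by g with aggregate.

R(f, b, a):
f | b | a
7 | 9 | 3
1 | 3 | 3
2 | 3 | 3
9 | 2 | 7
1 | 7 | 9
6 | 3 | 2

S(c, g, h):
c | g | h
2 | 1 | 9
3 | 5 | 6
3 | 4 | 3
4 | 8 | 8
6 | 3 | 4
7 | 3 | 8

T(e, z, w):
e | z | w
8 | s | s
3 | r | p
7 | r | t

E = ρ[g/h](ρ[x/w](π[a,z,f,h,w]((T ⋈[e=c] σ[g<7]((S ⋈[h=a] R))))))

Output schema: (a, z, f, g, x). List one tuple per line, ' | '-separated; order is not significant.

Per-node cardinality:
  T → 3
  S → 6
  R → 6
  (S ⋈[h=a] R) → 4
  σ[g<7]((S ⋈[h=a] R)) → 4
  (T ⋈[e=c] σ[g<7]((S ⋈[h=a] R))) → 3
  π[a,z,f,h,w]((T ⋈[e=c] σ[g<7]((S ⋈[h=a] R)))) → 3
  ρ[x/w](π[a,z,f,h,w]((T ⋈[e=c] σ[g<7]((S ⋈[h=a] R))))) → 3
  ρ[g/h](ρ[x/w](π[a,z,f,h,w]((T ⋈[e=c] σ[g<7]((S ⋈[h=a] R)))))) → 3

== RESULT ==
a | z | f | g | x
3 | r | 1 | 3 | p
3 | r | 2 | 3 | p
3 | r | 7 | 3 | p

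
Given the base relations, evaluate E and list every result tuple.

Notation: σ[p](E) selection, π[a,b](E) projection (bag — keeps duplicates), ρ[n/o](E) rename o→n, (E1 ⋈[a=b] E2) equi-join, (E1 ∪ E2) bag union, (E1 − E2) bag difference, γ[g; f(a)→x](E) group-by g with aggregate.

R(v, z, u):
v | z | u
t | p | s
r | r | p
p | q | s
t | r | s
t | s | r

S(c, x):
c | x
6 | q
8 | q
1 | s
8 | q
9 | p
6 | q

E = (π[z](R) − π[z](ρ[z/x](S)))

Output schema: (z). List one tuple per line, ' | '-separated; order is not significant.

Subexpression sizes:
  R → 5
  π[z](R) → 5
  S → 6
  ρ[z/x](S) → 6
  π[z](ρ[z/x](S)) → 6
  (π[z](R) − π[z](ρ[z/x](S))) → 2

== RESULT ==
z
r
r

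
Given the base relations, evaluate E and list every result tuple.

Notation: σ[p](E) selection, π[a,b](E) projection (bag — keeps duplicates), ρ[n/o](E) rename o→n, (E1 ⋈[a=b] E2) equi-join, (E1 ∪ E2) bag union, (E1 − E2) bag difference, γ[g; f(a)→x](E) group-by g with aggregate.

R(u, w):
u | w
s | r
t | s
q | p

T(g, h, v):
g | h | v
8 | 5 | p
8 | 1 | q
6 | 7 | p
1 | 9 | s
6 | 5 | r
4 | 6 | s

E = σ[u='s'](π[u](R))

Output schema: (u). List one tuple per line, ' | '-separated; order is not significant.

Stepwise |·|:
  R → 3
  π[u](R) → 3
  σ[u='s'](π[u](R)) → 1

== RESULT ==
u
s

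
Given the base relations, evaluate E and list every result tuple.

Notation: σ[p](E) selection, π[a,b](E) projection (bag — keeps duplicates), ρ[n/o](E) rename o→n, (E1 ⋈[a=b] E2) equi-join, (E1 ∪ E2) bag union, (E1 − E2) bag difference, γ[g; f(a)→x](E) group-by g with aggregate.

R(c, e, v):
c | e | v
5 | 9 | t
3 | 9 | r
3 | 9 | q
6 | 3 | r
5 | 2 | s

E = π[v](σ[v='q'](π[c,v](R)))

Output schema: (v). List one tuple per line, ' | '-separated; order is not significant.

Row counts bottom-up:
  R → 5
  π[c,v](R) → 5
  σ[v='q'](π[c,v](R)) → 1
  π[v](σ[v='q'](π[c,v](R))) → 1

== RESULT ==
v
q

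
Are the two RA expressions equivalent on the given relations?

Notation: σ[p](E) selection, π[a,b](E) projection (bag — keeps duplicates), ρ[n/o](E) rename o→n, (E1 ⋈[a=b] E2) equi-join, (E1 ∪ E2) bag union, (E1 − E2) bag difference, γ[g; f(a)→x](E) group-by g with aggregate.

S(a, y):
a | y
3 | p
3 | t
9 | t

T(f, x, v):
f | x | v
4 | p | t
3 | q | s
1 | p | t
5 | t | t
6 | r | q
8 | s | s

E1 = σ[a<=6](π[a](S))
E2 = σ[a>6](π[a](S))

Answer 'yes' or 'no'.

E1 subexpression sizes:
  S → 3
  π[a](S) → 3
  σ[a<=6](π[a](S)) → 2
E2 subexpression sizes:
  S → 3
  π[a](S) → 3
  σ[a>6](π[a](S)) → 1

E1 result:
a
3
3
E2 result:
a
9
Witness: (3,) appears 2× in E1 but 0× in E2.

no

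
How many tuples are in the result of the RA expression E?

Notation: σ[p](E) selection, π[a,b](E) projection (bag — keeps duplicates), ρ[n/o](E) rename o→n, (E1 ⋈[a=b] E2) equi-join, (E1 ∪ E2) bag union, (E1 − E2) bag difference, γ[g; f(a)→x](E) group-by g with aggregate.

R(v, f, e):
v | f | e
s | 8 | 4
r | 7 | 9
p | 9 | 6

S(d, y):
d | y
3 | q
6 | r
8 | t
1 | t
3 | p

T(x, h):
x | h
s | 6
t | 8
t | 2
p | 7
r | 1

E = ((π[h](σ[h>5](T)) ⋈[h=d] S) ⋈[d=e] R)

Row counts bottom-up:
  T → 5
  σ[h>5](T) → 3
  π[h](σ[h>5](T)) → 3
  S → 5
  (π[h](σ[h>5](T)) ⋈[h=d] S) → 2
  R → 3
  ((π[h](σ[h>5](T)) ⋈[h=d] S) ⋈[d=e] R) → 1

|E| = 1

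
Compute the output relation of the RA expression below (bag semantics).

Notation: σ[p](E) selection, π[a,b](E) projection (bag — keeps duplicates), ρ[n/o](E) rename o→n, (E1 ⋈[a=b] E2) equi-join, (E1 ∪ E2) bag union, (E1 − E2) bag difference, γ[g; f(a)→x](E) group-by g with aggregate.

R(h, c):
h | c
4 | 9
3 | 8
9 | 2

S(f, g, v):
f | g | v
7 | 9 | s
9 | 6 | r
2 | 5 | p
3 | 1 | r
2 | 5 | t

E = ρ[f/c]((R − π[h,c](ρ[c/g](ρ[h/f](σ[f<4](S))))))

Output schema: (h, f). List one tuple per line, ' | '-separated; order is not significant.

Stepwise |·|:
  R → 3
  S → 5
  σ[f<4](S) → 3
  ρ[h/f](σ[f<4](S)) → 3
  ρ[c/g](ρ[h/f](σ[f<4](S))) → 3
  π[h,c](ρ[c/g](ρ[h/f](σ[f<4](S)))) → 3
  (R − π[h,c](ρ[c/g](ρ[h/f](σ[f<4](S))))) → 3
  ρ[f/c]((R − π[h,c](ρ[c/g](ρ[h/f](σ[f<4](S)))))) → 3

== RESULT ==
h | f
3 | 8
4 | 9
9 | 2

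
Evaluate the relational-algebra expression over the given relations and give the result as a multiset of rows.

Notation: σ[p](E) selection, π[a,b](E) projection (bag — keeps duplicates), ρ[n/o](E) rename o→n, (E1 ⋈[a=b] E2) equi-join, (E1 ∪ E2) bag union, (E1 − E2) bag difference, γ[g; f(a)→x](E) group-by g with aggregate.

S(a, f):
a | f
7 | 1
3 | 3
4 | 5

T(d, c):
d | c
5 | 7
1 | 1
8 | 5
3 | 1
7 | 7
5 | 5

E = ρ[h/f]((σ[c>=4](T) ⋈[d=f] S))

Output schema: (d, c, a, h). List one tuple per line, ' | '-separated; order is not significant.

Subexpression sizes:
  T → 6
  σ[c>=4](T) → 4
  S → 3
  (σ[c>=4](T) ⋈[d=f] S) → 2
  ρ[h/f]((σ[c>=4](T) ⋈[d=f] S)) → 2

== RESULT ==
d | c | a | h
5 | 5 | 4 | 5
5 | 7 | 4 | 5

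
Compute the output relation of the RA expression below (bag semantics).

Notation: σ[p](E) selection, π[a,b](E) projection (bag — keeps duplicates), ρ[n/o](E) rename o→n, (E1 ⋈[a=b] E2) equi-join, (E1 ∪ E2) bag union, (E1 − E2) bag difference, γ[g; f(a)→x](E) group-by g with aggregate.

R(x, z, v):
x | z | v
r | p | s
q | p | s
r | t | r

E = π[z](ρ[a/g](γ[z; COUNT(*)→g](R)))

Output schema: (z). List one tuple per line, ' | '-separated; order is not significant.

Per-node cardinality:
  R → 3
  γ[z; COUNT(*)→g](R) → 2
  ρ[a/g](γ[z; COUNT(*)→g](R)) → 2
  π[z](ρ[a/g](γ[z; COUNT(*)→g](R))) → 2

== RESULT ==
z
p
t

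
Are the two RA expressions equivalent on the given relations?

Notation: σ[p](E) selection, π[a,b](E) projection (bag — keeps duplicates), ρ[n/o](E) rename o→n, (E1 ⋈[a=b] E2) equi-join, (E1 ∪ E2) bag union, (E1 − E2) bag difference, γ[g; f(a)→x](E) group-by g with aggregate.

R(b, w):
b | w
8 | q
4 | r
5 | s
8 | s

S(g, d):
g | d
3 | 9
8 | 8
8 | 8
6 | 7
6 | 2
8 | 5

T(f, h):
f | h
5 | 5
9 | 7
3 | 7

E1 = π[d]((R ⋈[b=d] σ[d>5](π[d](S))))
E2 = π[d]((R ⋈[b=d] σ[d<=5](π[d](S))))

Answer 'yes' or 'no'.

E1 per-node cardinality:
  R → 4
  S → 6
  π[d](S) → 6
  σ[d>5](π[d](S)) → 4
  (R ⋈[b=d] σ[d>5](π[d](S))) → 4
  π[d]((R ⋈[b=d] σ[d>5](π[d](S)))) → 4
E2 per-node cardinality:
  R → 4
  S → 6
  π[d](S) → 6
  σ[d<=5](π[d](S)) → 2
  (R ⋈[b=d] σ[d<=5](π[d](S))) → 1
  π[d]((R ⋈[b=d] σ[d<=5](π[d](S)))) → 1

E1 result:
d
8
8
8
8
E2 result:
d
5
Witness: (8,) appears 4× in E1 but 0× in E2.

no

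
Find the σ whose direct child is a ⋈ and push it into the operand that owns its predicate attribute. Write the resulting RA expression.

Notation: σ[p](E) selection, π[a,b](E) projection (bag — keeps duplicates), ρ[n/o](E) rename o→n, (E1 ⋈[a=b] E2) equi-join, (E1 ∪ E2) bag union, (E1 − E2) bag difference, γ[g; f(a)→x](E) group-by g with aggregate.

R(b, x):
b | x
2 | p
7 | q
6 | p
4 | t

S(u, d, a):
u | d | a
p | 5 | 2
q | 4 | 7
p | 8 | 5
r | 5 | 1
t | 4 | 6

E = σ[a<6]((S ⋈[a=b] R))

σ filters on a, owned by the left side.
E' = (σ[a<6](S) ⋈[a=b] R)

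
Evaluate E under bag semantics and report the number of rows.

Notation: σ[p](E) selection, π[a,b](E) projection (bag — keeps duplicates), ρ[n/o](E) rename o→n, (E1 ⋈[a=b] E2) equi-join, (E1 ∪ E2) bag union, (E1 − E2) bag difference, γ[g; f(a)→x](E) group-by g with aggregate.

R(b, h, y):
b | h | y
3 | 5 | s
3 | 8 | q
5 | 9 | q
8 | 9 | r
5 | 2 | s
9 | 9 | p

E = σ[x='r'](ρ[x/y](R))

Stepwise |·|:
  R → 6
  ρ[x/y](R) → 6
  σ[x='r'](ρ[x/y](R)) → 1

|E| = 1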